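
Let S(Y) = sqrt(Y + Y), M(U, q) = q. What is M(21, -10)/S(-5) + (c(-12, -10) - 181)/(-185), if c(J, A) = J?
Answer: 193/185 + I*sqrt(10) ≈ 1.0432 + 3.1623*I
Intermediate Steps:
S(Y) = sqrt(2)*sqrt(Y) (S(Y) = sqrt(2*Y) = sqrt(2)*sqrt(Y))
M(21, -10)/S(-5) + (c(-12, -10) - 181)/(-185) = -10*(-I*sqrt(10)/10) + (-12 - 181)/(-185) = -10*(-I*sqrt(10)/10) - 193*(-1/185) = -10*(-I*sqrt(10)/10) + 193/185 = -(-1)*I*sqrt(10) + 193/185 = I*sqrt(10) + 193/185 = 193/185 + I*sqrt(10)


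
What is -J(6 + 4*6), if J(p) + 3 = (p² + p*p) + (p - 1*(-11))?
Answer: -1838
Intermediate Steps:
J(p) = 8 + p + 2*p² (J(p) = -3 + ((p² + p*p) + (p - 1*(-11))) = -3 + ((p² + p²) + (p + 11)) = -3 + (2*p² + (11 + p)) = -3 + (11 + p + 2*p²) = 8 + p + 2*p²)
-J(6 + 4*6) = -(8 + (6 + 4*6) + 2*(6 + 4*6)²) = -(8 + (6 + 24) + 2*(6 + 24)²) = -(8 + 30 + 2*30²) = -(8 + 30 + 2*900) = -(8 + 30 + 1800) = -1*1838 = -1838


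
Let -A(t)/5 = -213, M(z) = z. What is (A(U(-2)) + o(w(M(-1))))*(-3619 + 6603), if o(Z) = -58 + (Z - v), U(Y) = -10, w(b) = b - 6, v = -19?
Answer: 3040696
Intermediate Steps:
w(b) = -6 + b
A(t) = 1065 (A(t) = -5*(-213) = 1065)
o(Z) = -39 + Z (o(Z) = -58 + (Z - 1*(-19)) = -58 + (Z + 19) = -58 + (19 + Z) = -39 + Z)
(A(U(-2)) + o(w(M(-1))))*(-3619 + 6603) = (1065 + (-39 + (-6 - 1)))*(-3619 + 6603) = (1065 + (-39 - 7))*2984 = (1065 - 46)*2984 = 1019*2984 = 3040696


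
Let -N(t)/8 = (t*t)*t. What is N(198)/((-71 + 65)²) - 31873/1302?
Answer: -2245950625/1302 ≈ -1.7250e+6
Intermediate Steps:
N(t) = -8*t³ (N(t) = -8*t*t*t = -8*t²*t = -8*t³)
N(198)/((-71 + 65)²) - 31873/1302 = (-8*198³)/((-71 + 65)²) - 31873/1302 = (-8*7762392)/((-6)²) - 31873*1/1302 = -62099136/36 - 31873/1302 = -62099136*1/36 - 31873/1302 = -1724976 - 31873/1302 = -2245950625/1302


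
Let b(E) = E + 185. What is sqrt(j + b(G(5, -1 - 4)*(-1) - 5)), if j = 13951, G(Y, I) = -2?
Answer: sqrt(14133) ≈ 118.88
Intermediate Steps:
b(E) = 185 + E
sqrt(j + b(G(5, -1 - 4)*(-1) - 5)) = sqrt(13951 + (185 + (-2*(-1) - 5))) = sqrt(13951 + (185 + (2 - 5))) = sqrt(13951 + (185 - 3)) = sqrt(13951 + 182) = sqrt(14133)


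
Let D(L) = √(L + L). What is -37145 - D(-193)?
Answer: -37145 - I*√386 ≈ -37145.0 - 19.647*I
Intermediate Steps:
D(L) = √2*√L (D(L) = √(2*L) = √2*√L)
-37145 - D(-193) = -37145 - √2*√(-193) = -37145 - √2*I*√193 = -37145 - I*√386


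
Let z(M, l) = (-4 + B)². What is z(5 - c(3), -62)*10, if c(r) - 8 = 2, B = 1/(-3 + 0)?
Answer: 1690/9 ≈ 187.78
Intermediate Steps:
B = -⅓ (B = 1/(-3) = -⅓ ≈ -0.33333)
c(r) = 10 (c(r) = 8 + 2 = 10)
z(M, l) = 169/9 (z(M, l) = (-4 - ⅓)² = (-13/3)² = 169/9)
z(5 - c(3), -62)*10 = (169/9)*10 = 1690/9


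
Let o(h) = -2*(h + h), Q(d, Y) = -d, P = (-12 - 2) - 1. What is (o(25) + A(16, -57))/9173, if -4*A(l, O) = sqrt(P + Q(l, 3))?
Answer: -100/9173 - I*sqrt(31)/36692 ≈ -0.010902 - 0.00015174*I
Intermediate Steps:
P = -15 (P = -14 - 1 = -15)
A(l, O) = -sqrt(-15 - l)/4
o(h) = -4*h
(o(25) + A(16, -57))/9173 = (-4*25 - sqrt(-15 - 1*16)/4)/9173 = (-100 - sqrt(-15 - 16)/4)*(1/9173) = (-100 - I*sqrt(31)/4)*(1/9173) = -100/9173 - I*sqrt(31)/36692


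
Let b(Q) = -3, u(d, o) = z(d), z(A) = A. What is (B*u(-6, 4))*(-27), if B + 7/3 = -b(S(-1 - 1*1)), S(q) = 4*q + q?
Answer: 108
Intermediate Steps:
S(q) = 5*q
u(d, o) = d
B = 2/3 (B = -7/3 - 1*(-3) = -7/3 + 3 = 2/3 ≈ 0.66667)
(B*u(-6, 4))*(-27) = ((2/3)*(-6))*(-27) = -4*(-27) = 108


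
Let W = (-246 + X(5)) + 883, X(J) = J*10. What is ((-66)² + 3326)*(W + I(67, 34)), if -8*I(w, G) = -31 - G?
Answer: 21359801/4 ≈ 5.3400e+6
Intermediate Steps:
X(J) = 10*J
I(w, G) = 31/8 + G/8 (I(w, G) = -(-31 - G)/8 = 31/8 + G/8)
W = 687 (W = (-246 + 10*5) + 883 = (-246 + 50) + 883 = -196 + 883 = 687)
((-66)² + 3326)*(W + I(67, 34)) = ((-66)² + 3326)*(687 + (31/8 + (⅛)*34)) = (4356 + 3326)*(687 + (31/8 + 17/4)) = 7682*(687 + 65/8) = 7682*(5561/8) = 21359801/4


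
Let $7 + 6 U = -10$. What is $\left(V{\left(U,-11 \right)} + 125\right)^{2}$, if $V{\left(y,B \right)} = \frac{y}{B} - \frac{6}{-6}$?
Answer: $\frac{69438889}{4356} \approx 15941.0$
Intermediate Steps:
$U = - \frac{17}{6}$ ($U = - \frac{7}{6} + \frac{1}{6} \left(-10\right) = - \frac{7}{6} - \frac{5}{3} = - \frac{17}{6} \approx -2.8333$)
$V{\left(y,B \right)} = 1 + \frac{y}{B}$ ($V{\left(y,B \right)} = \frac{y}{B} - -1 = \frac{y}{B} + 1 = 1 + \frac{y}{B}$)
$\left(V{\left(U,-11 \right)} + 125\right)^{2} = \left(\frac{-11 - \frac{17}{6}}{-11} + 125\right)^{2} = \left(\left(- \frac{1}{11}\right) \left(- \frac{83}{6}\right) + 125\right)^{2} = \left(\frac{83}{66} + 125\right)^{2} = \left(\frac{8333}{66}\right)^{2} = \frac{69438889}{4356}$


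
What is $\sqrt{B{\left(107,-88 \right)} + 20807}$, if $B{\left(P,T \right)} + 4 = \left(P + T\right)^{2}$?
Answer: $2 \sqrt{5291} \approx 145.48$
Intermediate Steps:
$B{\left(P,T \right)} = -4 + \left(P + T\right)^{2}$
$\sqrt{B{\left(107,-88 \right)} + 20807} = \sqrt{\left(-4 + \left(107 - 88\right)^{2}\right) + 20807} = \sqrt{\left(-4 + 19^{2}\right) + 20807} = \sqrt{\left(-4 + 361\right) + 20807} = \sqrt{357 + 20807} = \sqrt{21164} = 2 \sqrt{5291}$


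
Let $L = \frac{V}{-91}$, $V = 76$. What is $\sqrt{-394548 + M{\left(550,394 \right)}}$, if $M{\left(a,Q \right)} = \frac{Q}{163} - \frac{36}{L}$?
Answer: $\frac{i \sqrt{3783834613781}}{3097} \approx 628.09 i$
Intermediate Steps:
$L = - \frac{76}{91}$ ($L = \frac{76}{-91} = 76 \left(- \frac{1}{91}\right) = - \frac{76}{91} \approx -0.83517$)
$M{\left(a,Q \right)} = \frac{819}{19} + \frac{Q}{163}$ ($M{\left(a,Q \right)} = \frac{Q}{163} - \frac{36}{- \frac{76}{91}} = Q \frac{1}{163} - - \frac{819}{19} = \frac{Q}{163} + \frac{819}{19} = \frac{819}{19} + \frac{Q}{163}$)
$\sqrt{-394548 + M{\left(550,394 \right)}} = \sqrt{-394548 + \left(\frac{819}{19} + \frac{1}{163} \cdot 394\right)} = \sqrt{-394548 + \left(\frac{819}{19} + \frac{394}{163}\right)} = \sqrt{-394548 + \frac{140983}{3097}} = \sqrt{- \frac{1221774173}{3097}} = \frac{i \sqrt{3783834613781}}{3097}$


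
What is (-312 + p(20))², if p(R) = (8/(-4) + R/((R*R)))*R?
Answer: 123201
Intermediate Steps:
p(R) = R*(-2 + 1/R) (p(R) = (8*(-¼) + R/(R²))*R = (-2 + R/R²)*R = (-2 + 1/R)*R = R*(-2 + 1/R))
(-312 + p(20))² = (-312 + (1 - 2*20))² = (-312 + (1 - 40))² = (-312 - 39)² = (-351)² = 123201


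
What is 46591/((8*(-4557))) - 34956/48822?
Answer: -591503623/296642472 ≈ -1.9940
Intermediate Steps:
46591/((8*(-4557))) - 34956/48822 = 46591/(-36456) - 34956*1/48822 = 46591*(-1/36456) - 5826/8137 = -46591/36456 - 5826/8137 = -591503623/296642472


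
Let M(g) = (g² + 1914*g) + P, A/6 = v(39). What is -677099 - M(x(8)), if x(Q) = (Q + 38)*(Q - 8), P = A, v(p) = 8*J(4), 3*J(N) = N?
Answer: -677163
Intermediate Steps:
J(N) = N/3
v(p) = 32/3 (v(p) = 8*((⅓)*4) = 8*(4/3) = 32/3)
A = 64 (A = 6*(32/3) = 64)
P = 64
x(Q) = (-8 + Q)*(38 + Q) (x(Q) = (38 + Q)*(-8 + Q) = (-8 + Q)*(38 + Q))
M(g) = 64 + g² + 1914*g (M(g) = (g² + 1914*g) + 64 = 64 + g² + 1914*g)
-677099 - M(x(8)) = -677099 - (64 + (-304 + 8² + 30*8)² + 1914*(-304 + 8² + 30*8)) = -677099 - (64 + (-304 + 64 + 240)² + 1914*(-304 + 64 + 240)) = -677099 - (64 + 0² + 1914*0) = -677099 - (64 + 0 + 0) = -677099 - 1*64 = -677099 - 64 = -677163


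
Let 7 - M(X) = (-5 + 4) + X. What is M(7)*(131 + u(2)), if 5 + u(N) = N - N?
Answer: 126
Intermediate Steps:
u(N) = -5 (u(N) = -5 + (N - N) = -5 + 0 = -5)
M(X) = 8 - X (M(X) = 7 - ((-5 + 4) + X) = 7 - (-1 + X) = 7 + (1 - X) = 8 - X)
M(7)*(131 + u(2)) = (8 - 1*7)*(131 - 5) = (8 - 7)*126 = 1*126 = 126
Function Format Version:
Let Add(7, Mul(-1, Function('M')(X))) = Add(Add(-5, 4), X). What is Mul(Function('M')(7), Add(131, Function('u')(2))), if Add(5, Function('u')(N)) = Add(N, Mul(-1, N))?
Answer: 126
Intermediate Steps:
Function('u')(N) = -5 (Function('u')(N) = Add(-5, Add(N, Mul(-1, N))) = Add(-5, 0) = -5)
Function('M')(X) = Add(8, Mul(-1, X)) (Function('M')(X) = Add(7, Mul(-1, Add(Add(-5, 4), X))) = Add(7, Mul(-1, Add(-1, X))) = Add(7, Add(1, Mul(-1, X))) = Add(8, Mul(-1, X)))
Mul(Function('M')(7), Add(131, Function('u')(2))) = Mul(Add(8, Mul(-1, 7)), Add(131, -5)) = Mul(Add(8, -7), 126) = Mul(1, 126) = 126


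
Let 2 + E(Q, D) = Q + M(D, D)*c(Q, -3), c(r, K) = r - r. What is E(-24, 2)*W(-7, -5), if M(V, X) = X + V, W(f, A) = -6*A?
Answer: -780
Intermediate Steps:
c(r, K) = 0
M(V, X) = V + X
E(Q, D) = -2 + Q (E(Q, D) = -2 + (Q + (D + D)*0) = -2 + (Q + (2*D)*0) = -2 + (Q + 0) = -2 + Q)
E(-24, 2)*W(-7, -5) = (-2 - 24)*(-6*(-5)) = -26*30 = -780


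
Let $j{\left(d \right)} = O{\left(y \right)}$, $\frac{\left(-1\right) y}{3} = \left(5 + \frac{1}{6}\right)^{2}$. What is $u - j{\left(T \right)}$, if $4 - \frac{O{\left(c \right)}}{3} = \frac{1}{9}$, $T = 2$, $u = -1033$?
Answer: $- \frac{3134}{3} \approx -1044.7$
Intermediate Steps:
$y = - \frac{961}{12}$ ($y = - 3 \left(5 + \frac{1}{6}\right)^{2} = - 3 \left(\frac{31}{6}\right)^{2} = \left(-3\right) \frac{961}{36} = - \frac{961}{12} \approx -80.083$)
$O{\left(c \right)} = \frac{35}{3}$ ($O{\left(c \right)} = 12 - \frac{3}{9} = 12 - \frac{1}{3} = \frac{35}{3}$)
$j{\left(d \right)} = \frac{35}{3}$
$u - j{\left(T \right)} = -1033 - \frac{35}{3} = - \frac{3134}{3}$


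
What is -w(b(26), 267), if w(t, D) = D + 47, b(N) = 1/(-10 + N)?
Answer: -314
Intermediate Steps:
w(t, D) = 47 + D
-w(b(26), 267) = -(47 + 267) = -1*314 = -314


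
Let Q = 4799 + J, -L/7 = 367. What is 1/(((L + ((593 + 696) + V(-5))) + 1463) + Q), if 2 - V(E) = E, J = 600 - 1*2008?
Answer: 1/3581 ≈ 0.00027925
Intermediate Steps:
L = -2569 (L = -7*367 = -2569)
J = -1408 (J = 600 - 2008 = -1408)
V(E) = 2 - E
Q = 3391 (Q = 4799 - 1408 = 3391)
1/(((L + ((593 + 696) + V(-5))) + 1463) + Q) = 1/(((-2569 + ((593 + 696) + (2 - 1*(-5)))) + 1463) + 3391) = 1/(((-2569 + (1289 + (2 + 5))) + 1463) + 3391) = 1/(((-2569 + (1289 + 7)) + 1463) + 3391) = 1/(((-2569 + 1296) + 1463) + 3391) = 1/((-1273 + 1463) + 3391) = 1/(190 + 3391) = 1/3581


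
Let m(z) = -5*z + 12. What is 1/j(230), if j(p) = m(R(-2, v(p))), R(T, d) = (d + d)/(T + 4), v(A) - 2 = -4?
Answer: 1/22 ≈ 0.045455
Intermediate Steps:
v(A) = -2 (v(A) = 2 - 4 = -2)
R(T, d) = 2*d/(4 + T) (R(T, d) = (2*d)/(4 + T) = 2*d/(4 + T))
m(z) = 12 - 5*z
j(p) = 22 (j(p) = 12 - 10*(-2)/(4 - 2) = 12 - 10*(-2)/2 = 12 - 5*(-2) = 12 + 10 = 22)
1/j(230) = 1/22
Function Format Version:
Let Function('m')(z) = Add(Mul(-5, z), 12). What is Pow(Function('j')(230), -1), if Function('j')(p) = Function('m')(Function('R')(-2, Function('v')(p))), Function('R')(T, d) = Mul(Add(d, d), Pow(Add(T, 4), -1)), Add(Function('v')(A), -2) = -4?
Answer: Rational(1, 22) ≈ 0.045455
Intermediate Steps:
Function('v')(A) = -2 (Function('v')(A) = Add(2, -4) = -2)
Function('R')(T, d) = Mul(2, d, Pow(Add(4, T), -1)) (Function('R')(T, d) = Mul(Mul(2, d), Pow(Add(4, T), -1)) = Mul(2, d, Pow(Add(4, T), -1)))
Function('m')(z) = Add(12, Mul(-5, z))
Function('j')(p) = 22 (Function('j')(p) = Add(12, Mul(-5, Mul(2, -2, Pow(Add(4, -2), -1)))) = Add(12, Mul(-5, Mul(2, -2, Pow(2, -1)))) = Add(12, Mul(-5, Mul(2, -2, Rational(1, 2)))) = Add(12, Mul(-5, -2)) = Add(12, 10) = 22)
Pow(Function('j')(230), -1) = Pow(22, -1) = Rational(1, 22)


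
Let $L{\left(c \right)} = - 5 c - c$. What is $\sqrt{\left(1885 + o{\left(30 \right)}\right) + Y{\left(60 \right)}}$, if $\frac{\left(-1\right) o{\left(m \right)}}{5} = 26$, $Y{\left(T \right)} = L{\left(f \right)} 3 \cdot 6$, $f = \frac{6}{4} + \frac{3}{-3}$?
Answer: $9 \sqrt{21} \approx 41.243$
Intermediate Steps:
$f = \frac{1}{2}$ ($f = 6 \cdot \frac{1}{4} + 3 \left(- \frac{1}{3}\right) = \frac{3}{2} - 1 = \frac{1}{2} \approx 0.5$)
$L{\left(c \right)} = - 6 c$
$Y{\left(T \right)} = -54$ ($Y{\left(T \right)} = \left(-6\right) \frac{1}{2} \cdot 3 \cdot 6 = \left(-3\right) 3 \cdot 6 = \left(-9\right) 6 = -54$)
$o{\left(m \right)} = -130$ ($o{\left(m \right)} = \left(-5\right) 26 = -130$)
$\sqrt{\left(1885 + o{\left(30 \right)}\right) + Y{\left(60 \right)}} = \sqrt{\left(1885 - 130\right) - 54} = \sqrt{1755 - 54} = \sqrt{1701} = 9 \sqrt{21}$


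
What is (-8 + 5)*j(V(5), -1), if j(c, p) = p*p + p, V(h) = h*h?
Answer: 0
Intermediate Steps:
V(h) = h²
j(c, p) = p + p² (j(c, p) = p² + p = p + p²)
(-8 + 5)*j(V(5), -1) = (-8 + 5)*(-(1 - 1)) = -(-3)*0 = -3*0 = 0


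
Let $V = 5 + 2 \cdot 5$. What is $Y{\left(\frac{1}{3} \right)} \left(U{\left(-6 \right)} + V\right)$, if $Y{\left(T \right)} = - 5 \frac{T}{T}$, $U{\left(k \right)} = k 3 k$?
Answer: $-615$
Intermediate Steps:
$U{\left(k \right)} = 3 k^{2}$ ($U{\left(k \right)} = 3 k k = 3 k^{2}$)
$Y{\left(T \right)} = -5$ ($Y{\left(T \right)} = \left(-5\right) 1 = -5$)
$V = 15$ ($V = 5 + 10 = 15$)
$Y{\left(\frac{1}{3} \right)} \left(U{\left(-6 \right)} + V\right) = - 5 \left(3 \left(-6\right)^{2} + 15\right) = - 5 \left(3 \cdot 36 + 15\right) = - 5 \left(108 + 15\right) = \left(-5\right) 123 = -615$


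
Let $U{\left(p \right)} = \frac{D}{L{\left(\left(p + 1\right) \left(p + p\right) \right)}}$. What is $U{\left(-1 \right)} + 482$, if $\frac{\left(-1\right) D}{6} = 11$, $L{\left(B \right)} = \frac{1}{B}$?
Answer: $482$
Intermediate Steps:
$D = -66$ ($D = \left(-6\right) 11 = -66$)
$U{\left(p \right)} = - 132 p \left(1 + p\right)$ ($U{\left(p \right)} = - \frac{66}{\frac{1}{\left(p + 1\right) \left(p + p\right)}} = - \frac{66}{\frac{1}{\left(1 + p\right) 2 p}} = - \frac{66}{\frac{1}{2 p \left(1 + p\right)}} = - \frac{66}{\frac{1}{2} \frac{1}{p} \frac{1}{1 + p}} = - 66 \cdot 2 p \left(1 + p\right) = - 132 p \left(1 + p\right)$)
$U{\left(-1 \right)} + 482 = \left(-132\right) \left(-1\right) \left(1 - 1\right) + 482 = \left(-132\right) \left(-1\right) 0 + 482 = 0 + 482 = 482$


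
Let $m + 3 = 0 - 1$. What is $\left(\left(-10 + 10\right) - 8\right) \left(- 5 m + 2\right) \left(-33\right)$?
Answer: $5808$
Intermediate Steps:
$m = -4$ ($m = -3 + \left(0 - 1\right) = -3 - 1 = -4$)
$\left(\left(-10 + 10\right) - 8\right) \left(- 5 m + 2\right) \left(-33\right) = \left(\left(-10 + 10\right) - 8\right) \left(\left(-5\right) \left(-4\right) + 2\right) \left(-33\right) = \left(0 - 8\right) \left(20 + 2\right) \left(-33\right) = \left(-8\right) 22 \left(-33\right) = \left(-176\right) \left(-33\right) = 5808$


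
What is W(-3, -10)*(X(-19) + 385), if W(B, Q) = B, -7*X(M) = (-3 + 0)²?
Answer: -8058/7 ≈ -1151.1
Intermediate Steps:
X(M) = -9/7 (X(M) = -(-3 + 0)²/7 = -⅐*(-3)² = -⅐*9 = -9/7)
W(-3, -10)*(X(-19) + 385) = -3*(-9/7 + 385) = -3*2686/7 = -8058/7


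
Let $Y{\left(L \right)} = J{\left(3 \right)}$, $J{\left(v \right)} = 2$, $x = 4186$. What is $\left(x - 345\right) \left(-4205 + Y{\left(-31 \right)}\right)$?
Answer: $-16143723$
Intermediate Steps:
$Y{\left(L \right)} = 2$
$\left(x - 345\right) \left(-4205 + Y{\left(-31 \right)}\right) = \left(4186 - 345\right) \left(-4205 + 2\right) = 3841 \left(-4203\right) = -16143723$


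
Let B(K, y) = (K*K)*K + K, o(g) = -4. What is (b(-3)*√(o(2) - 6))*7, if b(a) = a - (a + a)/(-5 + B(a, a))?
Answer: -111*I*√10/5 ≈ -70.203*I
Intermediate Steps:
B(K, y) = K + K³ (B(K, y) = K²*K + K = K³ + K = K + K³)
b(a) = a - 2*a/(-5 + a + a³) (b(a) = a - (a + a)/(-5 + (a + a³)) = a - 2*a/(-5 + a + a³))
(b(-3)*√(o(2) - 6))*7 = ((-3*(-7 - 3 + (-3)³)/(-5 - 3 + (-3)³))*√(-4 - 6))*7 = ((-3*(-7 - 3 - 27)/(-5 - 3 - 27))*√(-10))*7 = ((-3*(-37)/(-35))*(I*√10))*7 = ((-3*(-1/35)*(-37))*(I*√10))*7 = -111*I*√10/35*7 = -111*I*√10/5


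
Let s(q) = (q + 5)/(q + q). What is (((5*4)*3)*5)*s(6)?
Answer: 275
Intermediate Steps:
s(q) = (5 + q)/(2*q) (s(q) = (5 + q)/((2*q)) = (5 + q)*(1/(2*q)) = (5 + q)/(2*q))
(((5*4)*3)*5)*s(6) = (((5*4)*3)*5)*((1/2)*(5 + 6)/6) = ((20*3)*5)*((1/2)*(1/6)*11) = (60*5)*(11/12) = 300*(11/12) = 275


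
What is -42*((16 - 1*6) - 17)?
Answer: 294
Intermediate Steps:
-42*((16 - 1*6) - 17) = -42*((16 - 6) - 17) = -42*(10 - 17) = -42*(-7) = 294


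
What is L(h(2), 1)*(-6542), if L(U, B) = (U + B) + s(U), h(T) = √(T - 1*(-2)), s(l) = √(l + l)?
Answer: -32710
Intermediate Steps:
s(l) = √2*√l (s(l) = √(2*l) = √2*√l)
h(T) = √(2 + T) (h(T) = √(T + 2) = √(2 + T))
L(U, B) = B + U + √2*√U (L(U, B) = (U + B) + √2*√U = (B + U) + √2*√U = B + U + √2*√U)
L(h(2), 1)*(-6542) = (1 + √(2 + 2) + √2*√(√(2 + 2)))*(-6542) = (1 + √4 + √2*√(√4))*(-6542) = (1 + 2 + √2*√2)*(-6542) = (1 + 2 + 2)*(-6542) = 5*(-6542) = -32710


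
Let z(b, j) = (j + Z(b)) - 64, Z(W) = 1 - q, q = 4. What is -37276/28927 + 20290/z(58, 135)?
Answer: 292197031/983518 ≈ 297.09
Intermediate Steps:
Z(W) = -3 (Z(W) = 1 - 1*4 = 1 - 4 = -3)
z(b, j) = -67 + j (z(b, j) = (j - 3) - 64 = (-3 + j) - 64 = -67 + j)
-37276/28927 + 20290/z(58, 135) = -37276/28927 + 20290/(-67 + 135) = -37276*1/28927 + 20290/68 = -37276/28927 + 20290*(1/68) = -37276/28927 + 10145/34 = 292197031/983518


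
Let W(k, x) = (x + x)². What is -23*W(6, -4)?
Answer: -1472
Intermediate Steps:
W(k, x) = 4*x² (W(k, x) = (2*x)² = 4*x²)
-23*W(6, -4) = -92*(-4)² = -92*16 = -23*64 = -1472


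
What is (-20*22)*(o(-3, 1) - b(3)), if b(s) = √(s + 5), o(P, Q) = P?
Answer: 1320 + 880*√2 ≈ 2564.5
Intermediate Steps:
b(s) = √(5 + s)
(-20*22)*(o(-3, 1) - b(3)) = (-20*22)*(-3 - √(5 + 3)) = -440*(-3 - √8) = -440*(-3 - 2*√2) = 1320 + 880*√2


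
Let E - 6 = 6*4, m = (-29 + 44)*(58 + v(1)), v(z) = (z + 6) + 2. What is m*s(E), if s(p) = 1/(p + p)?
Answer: 67/4 ≈ 16.750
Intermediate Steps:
v(z) = 8 + z (v(z) = (6 + z) + 2 = 8 + z)
m = 1005 (m = (-29 + 44)*(58 + (8 + 1)) = 15*(58 + 9) = 15*67 = 1005)
E = 30 (E = 6 + 6*4 = 6 + 24 = 30)
s(p) = 1/(2*p)
m*s(E) = 1005*((½)/30) = 1005*((½)*(1/30)) = 1005*(1/60) = 67/4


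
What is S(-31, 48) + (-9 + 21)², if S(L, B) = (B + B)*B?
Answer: 4752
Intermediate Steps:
S(L, B) = 2*B² (S(L, B) = (2*B)*B = 2*B²)
S(-31, 48) + (-9 + 21)² = 2*48² + (-9 + 21)² = 2*2304 + 12² = 4608 + 144 = 4752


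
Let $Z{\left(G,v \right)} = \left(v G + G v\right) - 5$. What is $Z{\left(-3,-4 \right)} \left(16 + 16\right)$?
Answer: $608$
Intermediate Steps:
$Z{\left(G,v \right)} = -5 + 2 G v$ ($Z{\left(G,v \right)} = \left(G v + G v\right) - 5 = 2 G v - 5 = -5 + 2 G v$)
$Z{\left(-3,-4 \right)} \left(16 + 16\right) = \left(-5 + 2 \left(-3\right) \left(-4\right)\right) \left(16 + 16\right) = \left(-5 + 24\right) 32 = 19 \cdot 32 = 608$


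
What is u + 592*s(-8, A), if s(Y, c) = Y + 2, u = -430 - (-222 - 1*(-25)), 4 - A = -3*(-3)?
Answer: -3785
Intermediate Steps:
A = -5 (A = 4 - (-1)*3*(-3) = 4 - (-1)*(-9) = 4 - 1*9 = 4 - 9 = -5)
u = -233 (u = -430 - (-222 + 25) = -430 - 1*(-197) = -430 + 197 = -233)
s(Y, c) = 2 + Y
u + 592*s(-8, A) = -233 + 592*(2 - 8) = -233 + 592*(-6) = -233 - 3552 = -3785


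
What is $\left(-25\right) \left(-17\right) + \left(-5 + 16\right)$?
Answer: $436$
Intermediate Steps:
$\left(-25\right) \left(-17\right) + \left(-5 + 16\right) = 425 + 11 = 436$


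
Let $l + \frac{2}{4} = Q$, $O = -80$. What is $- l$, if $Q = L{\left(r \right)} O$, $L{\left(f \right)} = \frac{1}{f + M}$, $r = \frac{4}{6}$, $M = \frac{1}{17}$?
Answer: $\frac{8197}{74} \approx 110.77$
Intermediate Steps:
$M = \frac{1}{17} \approx 0.058824$
$r = \frac{2}{3}$ ($r = 4 \cdot \frac{1}{6} = \frac{2}{3} \approx 0.66667$)
$L{\left(f \right)} = \frac{1}{\frac{1}{17} + f}$ ($L{\left(f \right)} = \frac{1}{f + \frac{1}{17}} = \frac{1}{\frac{1}{17} + f}$)
$Q = - \frac{4080}{37}$ ($Q = \frac{17}{1 + 17 \cdot \frac{2}{3}} \left(-80\right) = \frac{17}{1 + \frac{34}{3}} \left(-80\right) = \frac{17}{\frac{37}{3}} \left(-80\right) = 17 \cdot \frac{3}{37} \left(-80\right) = \frac{51}{37} \left(-80\right) = - \frac{4080}{37} \approx -110.27$)
$l = - \frac{8197}{74}$ ($l = - \frac{1}{2} - \frac{4080}{37} = - \frac{8197}{74} \approx -110.77$)
$- l = \left(-1\right) \left(- \frac{8197}{74}\right) = \frac{8197}{74}$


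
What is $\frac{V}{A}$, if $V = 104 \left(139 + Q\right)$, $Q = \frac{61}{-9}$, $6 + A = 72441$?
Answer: $\frac{24752}{130383} \approx 0.18984$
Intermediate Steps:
$A = 72435$ ($A = -6 + 72441 = 72435$)
$Q = - \frac{61}{9}$ ($Q = 61 \left(- \frac{1}{9}\right) = - \frac{61}{9} \approx -6.7778$)
$V = \frac{123760}{9}$ ($V = 104 \left(139 - \frac{61}{9}\right) = 104 \cdot \frac{1190}{9} = \frac{123760}{9} \approx 13751.0$)
$\frac{V}{A} = \frac{123760}{9 \cdot 72435} = \frac{123760}{9} \cdot \frac{1}{72435} = \frac{24752}{130383}$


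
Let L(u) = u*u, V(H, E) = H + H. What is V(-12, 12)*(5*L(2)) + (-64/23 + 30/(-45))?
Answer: -33358/69 ≈ -483.45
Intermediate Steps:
V(H, E) = 2*H
L(u) = u²
V(-12, 12)*(5*L(2)) + (-64/23 + 30/(-45)) = (2*(-12))*(5*2²) + (-64/23 + 30/(-45)) = -120*4 + (-64*1/23 + 30*(-1/45)) = -24*20 + (-64/23 - ⅔) = -480 - 238/69 = -33358/69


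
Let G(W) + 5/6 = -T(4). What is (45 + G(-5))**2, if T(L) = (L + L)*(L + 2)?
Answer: 529/36 ≈ 14.694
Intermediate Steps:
T(L) = 2*L*(2 + L) (T(L) = (2*L)*(2 + L) = 2*L*(2 + L))
G(W) = -293/6 (G(W) = -5/6 - 2*4*(2 + 4) = -5/6 - 2*4*6 = -5/6 - 1*48 = -5/6 - 48 = -293/6)
(45 + G(-5))**2 = (45 - 293/6)**2 = (-23/6)**2 = 529/36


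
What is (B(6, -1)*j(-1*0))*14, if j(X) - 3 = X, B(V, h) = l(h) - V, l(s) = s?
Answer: -294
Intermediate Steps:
B(V, h) = h - V
j(X) = 3 + X
(B(6, -1)*j(-1*0))*14 = ((-1 - 1*6)*(3 - 1*0))*14 = ((-1 - 6)*(3 + 0))*14 = -7*3*14 = -21*14 = -294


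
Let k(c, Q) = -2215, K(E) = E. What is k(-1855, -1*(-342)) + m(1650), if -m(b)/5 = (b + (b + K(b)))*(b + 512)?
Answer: -53511715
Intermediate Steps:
m(b) = -15*b*(512 + b) (m(b) = -5*(b + (b + b))*(b + 512) = -5*(b + 2*b)*(512 + b) = -5*3*b*(512 + b) = -15*b*(512 + b))
k(-1855, -1*(-342)) + m(1650) = -2215 + 15*1650*(-512 - 1*1650) = -2215 + 15*1650*(-512 - 1650) = -2215 + 15*1650*(-2162) = -2215 - 53509500 = -53511715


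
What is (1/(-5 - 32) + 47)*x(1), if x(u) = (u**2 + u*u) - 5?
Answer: -5214/37 ≈ -140.92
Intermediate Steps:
x(u) = -5 + 2*u**2 (x(u) = (u**2 + u**2) - 5 = 2*u**2 - 5 = -5 + 2*u**2)
(1/(-5 - 32) + 47)*x(1) = (1/(-5 - 32) + 47)*(-5 + 2*1**2) = (1/(-37) + 47)*(-5 + 2*1) = (-1/37 + 47)*(-5 + 2) = (1738/37)*(-3) = -5214/37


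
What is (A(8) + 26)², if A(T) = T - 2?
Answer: 1024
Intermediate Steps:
A(T) = -2 + T
(A(8) + 26)² = ((-2 + 8) + 26)² = (6 + 26)² = 32² = 1024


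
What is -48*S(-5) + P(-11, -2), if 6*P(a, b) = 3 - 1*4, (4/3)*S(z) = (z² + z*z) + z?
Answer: -9721/6 ≈ -1620.2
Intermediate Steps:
S(z) = 3*z²/2 + 3*z/4 (S(z) = 3*((z² + z*z) + z)/4 = 3*((z² + z²) + z)/4 = 3*(2*z² + z)/4 = 3*(z + 2*z²)/4 = 3*z²/2 + 3*z/4)
P(a, b) = -⅙ (P(a, b) = (3 - 1*4)/6 = (3 - 4)/6 = (⅙)*(-1) = -⅙)
-48*S(-5) + P(-11, -2) = -36*(-5)*(1 + 2*(-5)) - ⅙ = -36*(-5)*(1 - 10) - ⅙ = -36*(-5)*(-9) - ⅙ = -48*135/4 - ⅙ = -1620 - ⅙ = -9721/6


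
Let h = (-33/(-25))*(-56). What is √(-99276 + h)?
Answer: 6*I*√68993/5 ≈ 315.2*I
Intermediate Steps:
h = -1848/25 (h = -1/25*(-33)*(-56) = (33/25)*(-56) = -1848/25 ≈ -73.920)
√(-99276 + h) = √(-99276 - 1848/25) = √(-2483748/25) = 6*I*√68993/5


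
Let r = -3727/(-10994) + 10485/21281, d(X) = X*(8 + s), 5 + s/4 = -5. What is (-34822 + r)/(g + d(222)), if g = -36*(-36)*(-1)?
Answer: 8146875933731/1965291837600 ≈ 4.1454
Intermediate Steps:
s = -40 (s = -20 + 4*(-5) = -20 - 20 = -40)
d(X) = -32*X (d(X) = X*(8 - 40) = X*(-32) = -32*X)
g = -1296 (g = 1296*(-1) = -1296)
r = 194586377/233963314 (r = -3727*(-1/10994) + 10485*(1/21281) = 3727/10994 + 10485/21281 = 194586377/233963314 ≈ 0.83170)
(-34822 + r)/(g + d(222)) = (-34822 + 194586377/233963314)/(-1296 - 32*222) = -8146875933731/(233963314*(-1296 - 7104)) = -8146875933731/233963314/(-8400) = -8146875933731/233963314*(-1/8400) = 8146875933731/1965291837600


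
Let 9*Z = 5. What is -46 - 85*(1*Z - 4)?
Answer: 2221/9 ≈ 246.78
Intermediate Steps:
Z = 5/9 (Z = (⅑)*5 = 5/9 ≈ 0.55556)
-46 - 85*(1*Z - 4) = -46 - 85*(1*(5/9) - 4) = -46 - 85*(5/9 - 4) = -46 - 85*(-31/9) = -46 + 2635/9 = 2221/9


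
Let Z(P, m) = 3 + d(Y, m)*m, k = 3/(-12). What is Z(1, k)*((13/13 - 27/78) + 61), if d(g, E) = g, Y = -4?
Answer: 3206/13 ≈ 246.62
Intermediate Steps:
k = -1/4 (k = 3*(-1/12) = -1/4 ≈ -0.25000)
Z(P, m) = 3 - 4*m
Z(1, k)*((13/13 - 27/78) + 61) = (3 - 4*(-1/4))*((13/13 - 27/78) + 61) = (3 + 1)*((13*(1/13) - 27*1/78) + 61) = 4*((1 - 9/26) + 61) = 4*(17/26 + 61) = 4*(1603/26) = 3206/13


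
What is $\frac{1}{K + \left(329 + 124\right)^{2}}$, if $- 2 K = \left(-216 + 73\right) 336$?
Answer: $\frac{1}{229233} \approx 4.3624 \cdot 10^{-6}$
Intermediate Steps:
$K = 24024$ ($K = - \frac{\left(-216 + 73\right) 336}{2} = - \frac{\left(-143\right) 336}{2} = \left(- \frac{1}{2}\right) \left(-48048\right) = 24024$)
$\frac{1}{K + \left(329 + 124\right)^{2}} = \frac{1}{24024 + \left(329 + 124\right)^{2}} = \frac{1}{24024 + 453^{2}} = \frac{1}{24024 + 205209} = \frac{1}{229233}$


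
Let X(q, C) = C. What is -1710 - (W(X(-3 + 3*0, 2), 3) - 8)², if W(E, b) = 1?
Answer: -1759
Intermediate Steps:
-1710 - (W(X(-3 + 3*0, 2), 3) - 8)² = -1710 - (1 - 8)² = -1710 - 1*(-7)² = -1710 - 1*49 = -1710 - 49 = -1759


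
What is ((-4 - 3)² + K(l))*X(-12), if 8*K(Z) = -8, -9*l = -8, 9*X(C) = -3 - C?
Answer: 48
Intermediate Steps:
X(C) = -⅓ - C/9 (X(C) = (-3 - C)/9 = -⅓ - C/9)
l = 8/9 (l = -⅑*(-8) = 8/9 ≈ 0.88889)
K(Z) = -1 (K(Z) = (⅛)*(-8) = -1)
((-4 - 3)² + K(l))*X(-12) = ((-4 - 3)² - 1)*(-⅓ - ⅑*(-12)) = ((-7)² - 1)*(-⅓ + 4/3) = (49 - 1)*1 = 48*1 = 48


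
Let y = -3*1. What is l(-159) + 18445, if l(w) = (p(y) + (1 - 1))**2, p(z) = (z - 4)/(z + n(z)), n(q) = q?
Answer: 664069/36 ≈ 18446.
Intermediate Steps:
y = -3
p(z) = (-4 + z)/(2*z) (p(z) = (z - 4)/(z + z) = (-4 + z)/((2*z)) = (-4 + z)*(1/(2*z)) = (-4 + z)/(2*z))
l(w) = 49/36 (l(w) = ((1/2)*(-4 - 3)/(-3) + (1 - 1))**2 = ((1/2)*(-1/3)*(-7) + 0)**2 = (7/6 + 0)**2 = (7/6)**2 = 49/36)
l(-159) + 18445 = 49/36 + 18445 = 664069/36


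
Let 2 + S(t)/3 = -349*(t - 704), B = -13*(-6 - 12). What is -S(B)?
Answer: -492084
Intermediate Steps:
B = 234 (B = -13*(-18) = 234)
S(t) = 737082 - 1047*t (S(t) = -6 + 3*(-349*(t - 704)) = -6 + 3*(-349*(-704 + t)) = -6 + 3*(245696 - 349*t) = -6 + (737088 - 1047*t) = 737082 - 1047*t)
-S(B) = -(737082 - 1047*234) = -(737082 - 244998) = -1*492084 = -492084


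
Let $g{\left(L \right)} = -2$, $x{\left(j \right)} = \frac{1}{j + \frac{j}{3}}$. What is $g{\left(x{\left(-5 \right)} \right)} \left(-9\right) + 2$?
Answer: $20$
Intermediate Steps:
$x{\left(j \right)} = \frac{3}{4 j}$ ($x{\left(j \right)} = \frac{1}{j + j \frac{1}{3}} = \frac{1}{j + \frac{j}{3}} = \frac{1}{\frac{4}{3} j} = \frac{3}{4 j}$)
$g{\left(x{\left(-5 \right)} \right)} \left(-9\right) + 2 = \left(-2\right) \left(-9\right) + 2 = 18 + 2 = 20$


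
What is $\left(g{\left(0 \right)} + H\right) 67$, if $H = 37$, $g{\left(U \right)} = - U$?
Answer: $2479$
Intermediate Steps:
$\left(g{\left(0 \right)} + H\right) 67 = \left(\left(-1\right) 0 + 37\right) 67 = \left(0 + 37\right) 67 = 37 \cdot 67 = 2479$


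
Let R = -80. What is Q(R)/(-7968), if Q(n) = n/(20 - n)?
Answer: 1/9960 ≈ 0.00010040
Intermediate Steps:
Q(R)/(-7968) = -1*(-80)/(-20 - 80)/(-7968) = -1*(-80)/(-100)*(-1/7968) = -1*(-80)*(-1/100)*(-1/7968) = -4/5*(-1/7968) = 1/9960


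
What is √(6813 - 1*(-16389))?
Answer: 3*√2578 ≈ 152.32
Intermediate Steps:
√(6813 - 1*(-16389)) = √(6813 + 16389) = √23202 = 3*√2578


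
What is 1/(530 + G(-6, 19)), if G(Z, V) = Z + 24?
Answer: 1/548 ≈ 0.0018248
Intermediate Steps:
G(Z, V) = 24 + Z
1/(530 + G(-6, 19)) = 1/(530 + (24 - 6)) = 1/(530 + 18) = 1/548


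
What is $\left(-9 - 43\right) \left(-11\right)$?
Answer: $572$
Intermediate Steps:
$\left(-9 - 43\right) \left(-11\right) = \left(-52\right) \left(-11\right) = 572$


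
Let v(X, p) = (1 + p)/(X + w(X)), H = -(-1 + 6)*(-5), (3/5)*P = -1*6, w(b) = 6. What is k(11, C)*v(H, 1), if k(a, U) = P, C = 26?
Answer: -20/31 ≈ -0.64516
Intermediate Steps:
P = -10 (P = 5*(-1*6)/3 = (5/3)*(-6) = -10)
H = 25 (H = -5*(-5) = -1*(-25) = 25)
k(a, U) = -10
v(X, p) = (1 + p)/(6 + X) (v(X, p) = (1 + p)/(X + 6) = (1 + p)/(6 + X))
k(11, C)*v(H, 1) = -10*(1 + 1)/(6 + 25) = -10*2/31 = -20/31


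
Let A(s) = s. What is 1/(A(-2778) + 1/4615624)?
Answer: -4615624/12822203471 ≈ -0.00035997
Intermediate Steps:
1/(A(-2778) + 1/4615624) = 1/(-2778 + 1/4615624) = 1/(-12822203471/4615624) = -4615624/12822203471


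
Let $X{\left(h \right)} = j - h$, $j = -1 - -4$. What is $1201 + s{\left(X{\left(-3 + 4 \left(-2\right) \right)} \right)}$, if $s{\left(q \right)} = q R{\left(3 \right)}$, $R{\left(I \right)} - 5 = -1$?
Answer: $1257$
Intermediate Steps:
$j = 3$ ($j = -1 + 4 = 3$)
$R{\left(I \right)} = 4$ ($R{\left(I \right)} = 5 - 1 = 4$)
$X{\left(h \right)} = 3 - h$
$s{\left(q \right)} = 4 q$ ($s{\left(q \right)} = q 4 = 4 q$)
$1201 + s{\left(X{\left(-3 + 4 \left(-2\right) \right)} \right)} = 1201 + 4 \left(3 - \left(-3 + 4 \left(-2\right)\right)\right) = 1201 + 4 \left(3 - \left(-3 - 8\right)\right) = 1201 + 4 \left(3 - -11\right) = 1201 + 4 \left(3 + 11\right) = 1201 + 4 \cdot 14 = 1201 + 56 = 1257$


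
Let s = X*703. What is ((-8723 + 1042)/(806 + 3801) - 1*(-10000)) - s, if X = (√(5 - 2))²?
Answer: 36346156/4607 ≈ 7889.3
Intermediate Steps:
X = 3 (X = (√3)² = 3)
s = 2109 (s = 3*703 = 2109)
((-8723 + 1042)/(806 + 3801) - 1*(-10000)) - s = ((-8723 + 1042)/(806 + 3801) - 1*(-10000)) - 1*2109 = (-7681/4607 + 10000) - 2109 = 46062319/4607 - 2109 = 36346156/4607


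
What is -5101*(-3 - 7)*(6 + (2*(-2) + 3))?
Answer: 255050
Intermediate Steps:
-5101*(-3 - 7)*(6 + (2*(-2) + 3)) = -(-51010)*(6 + (-4 + 3)) = -(-51010)*(6 - 1) = -(-51010)*5 = -5101*(-50) = 255050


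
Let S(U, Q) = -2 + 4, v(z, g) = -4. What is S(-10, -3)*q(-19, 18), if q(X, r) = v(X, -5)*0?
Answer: 0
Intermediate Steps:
S(U, Q) = 2
q(X, r) = 0 (q(X, r) = -4*0 = 0)
S(-10, -3)*q(-19, 18) = 2*0 = 0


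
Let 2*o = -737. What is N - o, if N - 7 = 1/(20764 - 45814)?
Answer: 4703137/12525 ≈ 375.50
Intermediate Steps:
o = -737/2 (o = (½)*(-737) = -737/2 ≈ -368.50)
N = 175349/25050 (N = 7 + 1/(20764 - 45814) = 7 + 1/(-25050) = 7 - 1/25050 = 175349/25050 ≈ 7.0000)
N - o = 175349/25050 - 1*(-737/2) = 175349/25050 + 737/2 = 4703137/12525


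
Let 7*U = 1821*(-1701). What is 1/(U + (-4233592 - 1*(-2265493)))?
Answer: -1/2410602 ≈ -4.1483e-7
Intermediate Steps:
U = -442503 (U = (1821*(-1701))/7 = (1/7)*(-3097521) = -442503)
1/(U + (-4233592 - 1*(-2265493))) = 1/(-442503 + (-4233592 - 1*(-2265493))) = 1/(-442503 + (-4233592 + 2265493)) = 1/(-442503 - 1968099) = 1/(-2410602) = -1/2410602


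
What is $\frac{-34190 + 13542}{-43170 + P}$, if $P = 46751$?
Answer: $- \frac{20648}{3581} \approx -5.766$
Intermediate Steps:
$\frac{-34190 + 13542}{-43170 + P} = \frac{-34190 + 13542}{-43170 + 46751} = - \frac{20648}{3581}$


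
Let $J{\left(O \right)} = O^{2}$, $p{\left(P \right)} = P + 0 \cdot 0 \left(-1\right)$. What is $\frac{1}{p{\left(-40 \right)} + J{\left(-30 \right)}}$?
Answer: $\frac{1}{860} \approx 0.0011628$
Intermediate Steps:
$p{\left(P \right)} = P$ ($p{\left(P \right)} = P + 0 \left(-1\right) = P + 0 = P$)
$\frac{1}{p{\left(-40 \right)} + J{\left(-30 \right)}} = \frac{1}{-40 + \left(-30\right)^{2}} = \frac{1}{-40 + 900} = \frac{1}{860}$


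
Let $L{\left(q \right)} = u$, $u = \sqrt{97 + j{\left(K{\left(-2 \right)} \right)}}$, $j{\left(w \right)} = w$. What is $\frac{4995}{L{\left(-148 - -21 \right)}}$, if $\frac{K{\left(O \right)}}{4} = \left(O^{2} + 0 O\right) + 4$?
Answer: $\frac{1665 \sqrt{129}}{43} \approx 439.79$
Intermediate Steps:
$K{\left(O \right)} = 16 + 4 O^{2}$ ($K{\left(O \right)} = 4 \left(\left(O^{2} + 0 O\right) + 4\right) = 4 \left(\left(O^{2} + 0\right) + 4\right) = 4 \left(O^{2} + 4\right) = 4 \left(4 + O^{2}\right) = 16 + 4 O^{2}$)
$u = \sqrt{129}$ ($u = \sqrt{97 + \left(16 + 4 \left(-2\right)^{2}\right)} = \sqrt{97 + \left(16 + 4 \cdot 4\right)} = \sqrt{97 + \left(16 + 16\right)} = \sqrt{97 + 32} = \sqrt{129} \approx 11.358$)
$L{\left(q \right)} = \sqrt{129}$
$\frac{4995}{L{\left(-148 - -21 \right)}} = \frac{4995}{\sqrt{129}} = 4995 \frac{\sqrt{129}}{129} = \frac{1665 \sqrt{129}}{43}$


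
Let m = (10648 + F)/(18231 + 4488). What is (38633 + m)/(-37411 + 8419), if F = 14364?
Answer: -877728139/658669248 ≈ -1.3326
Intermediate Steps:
m = 25012/22719 (m = (10648 + 14364)/(18231 + 4488) = 25012/22719 ≈ 1.1009)
(38633 + m)/(-37411 + 8419) = (38633 + 25012/22719)/(-37411 + 8419) = (877728139/22719)/(-28992) = (877728139/22719)*(-1/28992) = -877728139/658669248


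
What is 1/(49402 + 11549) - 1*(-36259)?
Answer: 2210022310/60951 ≈ 36259.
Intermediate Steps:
1/(49402 + 11549) - 1*(-36259) = 1/60951 + 36259 = 2210022310/60951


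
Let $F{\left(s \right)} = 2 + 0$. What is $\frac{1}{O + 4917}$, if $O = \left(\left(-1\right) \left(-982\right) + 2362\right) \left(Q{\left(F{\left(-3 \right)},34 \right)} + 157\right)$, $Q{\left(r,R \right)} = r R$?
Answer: $\frac{1}{757317} \approx 1.3205 \cdot 10^{-6}$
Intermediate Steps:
$F{\left(s \right)} = 2$
$Q{\left(r,R \right)} = R r$
$O = 752400$ ($O = \left(\left(-1\right) \left(-982\right) + 2362\right) \left(34 \cdot 2 + 157\right) = \left(982 + 2362\right) \left(68 + 157\right) = 3344 \cdot 225 = 752400$)
$\frac{1}{O + 4917} = \frac{1}{752400 + 4917} = \frac{1}{757317}$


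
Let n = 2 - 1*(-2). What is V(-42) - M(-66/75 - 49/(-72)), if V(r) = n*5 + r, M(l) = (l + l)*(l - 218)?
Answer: -176640481/1620000 ≈ -109.04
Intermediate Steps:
n = 4 (n = 2 + 2 = 4)
M(l) = 2*l*(-218 + l) (M(l) = (2*l)*(-218 + l) = 2*l*(-218 + l))
V(r) = 20 + r (V(r) = 4*5 + r = 20 + r)
V(-42) - M(-66/75 - 49/(-72)) = (20 - 42) - 2*(-66/75 - 49/(-72))*(-218 + (-66/75 - 49/(-72))) = -22 - 2*(-66*1/75 - 49*(-1/72))*(-218 + (-66*1/75 - 49*(-1/72))) = -22 - 2*(-22/25 + 49/72)*(-218 + (-22/25 + 49/72)) = -22 - 2*(-359)*(-218 - 359/1800)/1800 = -22 - 2*(-359)*(-392759)/(1800*1800) = -22 - 1*141000481/1620000 = -22 - 141000481/1620000 = -176640481/1620000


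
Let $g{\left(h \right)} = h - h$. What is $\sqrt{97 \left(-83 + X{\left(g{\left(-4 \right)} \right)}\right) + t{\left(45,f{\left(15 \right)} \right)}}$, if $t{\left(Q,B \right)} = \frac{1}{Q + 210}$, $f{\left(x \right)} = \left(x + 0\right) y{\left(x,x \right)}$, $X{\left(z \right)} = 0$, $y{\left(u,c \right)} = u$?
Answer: $\frac{2 i \sqrt{130879005}}{255} \approx 89.727 i$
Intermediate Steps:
$g{\left(h \right)} = 0$
$f{\left(x \right)} = x^{2}$ ($f{\left(x \right)} = \left(x + 0\right) x = x x = x^{2}$)
$t{\left(Q,B \right)} = \frac{1}{210 + Q}$
$\sqrt{97 \left(-83 + X{\left(g{\left(-4 \right)} \right)}\right) + t{\left(45,f{\left(15 \right)} \right)}} = \sqrt{97 \left(-83 + 0\right) + \frac{1}{210 + 45}} = \sqrt{97 \left(-83\right) + \frac{1}{255}} = \sqrt{-8051 + \frac{1}{255}} = \sqrt{- \frac{2053004}{255}} = \frac{2 i \sqrt{130879005}}{255}$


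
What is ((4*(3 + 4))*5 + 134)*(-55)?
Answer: -15070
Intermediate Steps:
((4*(3 + 4))*5 + 134)*(-55) = ((4*7)*5 + 134)*(-55) = (28*5 + 134)*(-55) = (140 + 134)*(-55) = 274*(-55) = -15070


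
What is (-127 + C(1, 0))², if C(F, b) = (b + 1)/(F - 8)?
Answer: 792100/49 ≈ 16165.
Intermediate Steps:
C(F, b) = (1 + b)/(-8 + F)
(-127 + C(1, 0))² = (-127 + (1 + 0)/(-8 + 1))² = (-127 + 1/(-7))² = (-127 - ⅐*1)² = (-127 - ⅐)² = (-890/7)² = 792100/49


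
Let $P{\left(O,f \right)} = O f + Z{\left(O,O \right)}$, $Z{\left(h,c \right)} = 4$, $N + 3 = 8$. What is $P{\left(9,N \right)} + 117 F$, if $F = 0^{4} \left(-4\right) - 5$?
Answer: $-536$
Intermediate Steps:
$N = 5$ ($N = -3 + 8 = 5$)
$P{\left(O,f \right)} = 4 + O f$ ($P{\left(O,f \right)} = O f + 4 = 4 + O f$)
$F = -5$ ($F = 0 \left(-4\right) - 5 = 0 - 5 = -5$)
$P{\left(9,N \right)} + 117 F = \left(4 + 9 \cdot 5\right) + 117 \left(-5\right) = \left(4 + 45\right) - 585 = 49 - 585 = -536$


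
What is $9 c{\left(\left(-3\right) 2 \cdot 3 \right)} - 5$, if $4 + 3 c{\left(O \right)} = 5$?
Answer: $-2$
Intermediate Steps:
$c{\left(O \right)} = \frac{1}{3}$ ($c{\left(O \right)} = - \frac{4}{3} + \frac{1}{3} \cdot 5 = - \frac{4}{3} + \frac{5}{3} = \frac{1}{3}$)
$9 c{\left(\left(-3\right) 2 \cdot 3 \right)} - 5 = 9 \cdot \frac{1}{3} - 5 = 3 - 5 = -2$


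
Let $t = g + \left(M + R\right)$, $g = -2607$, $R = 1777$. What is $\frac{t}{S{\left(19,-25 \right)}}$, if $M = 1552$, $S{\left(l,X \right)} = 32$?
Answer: $\frac{361}{16} \approx 22.563$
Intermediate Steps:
$t = 722$ ($t = -2607 + \left(1552 + 1777\right) = -2607 + 3329 = 722$)
$\frac{t}{S{\left(19,-25 \right)}} = \frac{722}{32} = 722 \cdot \frac{1}{32} = \frac{361}{16}$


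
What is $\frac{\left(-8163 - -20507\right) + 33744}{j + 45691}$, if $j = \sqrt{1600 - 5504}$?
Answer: $\frac{2105806808}{2087671385} - \frac{368704 i \sqrt{61}}{2087671385} \approx 1.0087 - 0.0013794 i$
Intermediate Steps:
$j = 8 i \sqrt{61}$ ($j = \sqrt{-3904} = 8 i \sqrt{61} \approx 62.482 i$)
$\frac{\left(-8163 - -20507\right) + 33744}{j + 45691} = \frac{\left(-8163 - -20507\right) + 33744}{8 i \sqrt{61} + 45691} = \frac{\left(-8163 + 20507\right) + 33744}{45691 + 8 i \sqrt{61}} = \frac{12344 + 33744}{45691 + 8 i \sqrt{61}} = \frac{46088}{45691 + 8 i \sqrt{61}}$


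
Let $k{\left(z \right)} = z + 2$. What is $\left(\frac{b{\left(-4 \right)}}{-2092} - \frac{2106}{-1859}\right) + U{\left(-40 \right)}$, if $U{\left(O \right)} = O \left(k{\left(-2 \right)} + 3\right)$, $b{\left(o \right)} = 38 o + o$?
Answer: $- \frac{8884377}{74789} \approx -118.79$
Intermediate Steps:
$b{\left(o \right)} = 39 o$
$k{\left(z \right)} = 2 + z$
$U{\left(O \right)} = 3 O$ ($U{\left(O \right)} = O \left(\left(2 - 2\right) + 3\right) = O \left(0 + 3\right) = O 3 = 3 O$)
$\left(\frac{b{\left(-4 \right)}}{-2092} - \frac{2106}{-1859}\right) + U{\left(-40 \right)} = \left(\frac{39 \left(-4\right)}{-2092} - \frac{2106}{-1859}\right) + 3 \left(-40\right) = \left(\left(-156\right) \left(- \frac{1}{2092}\right) - - \frac{162}{143}\right) - 120 = \left(\frac{39}{523} + \frac{162}{143}\right) - 120 = \frac{90303}{74789} - 120 = - \frac{8884377}{74789}$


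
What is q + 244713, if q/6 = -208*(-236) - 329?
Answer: 537267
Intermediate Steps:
q = 292554 (q = 6*(-208*(-236) - 329) = 6*(49088 - 329) = 6*48759 = 292554)
q + 244713 = 292554 + 244713 = 537267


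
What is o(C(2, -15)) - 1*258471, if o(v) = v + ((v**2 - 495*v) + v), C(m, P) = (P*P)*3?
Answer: -135621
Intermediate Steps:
C(m, P) = 3*P**2 (C(m, P) = P**2*3 = 3*P**2)
o(v) = v**2 - 493*v (o(v) = v + (v**2 - 494*v) = v**2 - 493*v)
o(C(2, -15)) - 1*258471 = (3*(-15)**2)*(-493 + 3*(-15)**2) - 1*258471 = (3*225)*(-493 + 3*225) - 258471 = 675*(-493 + 675) - 258471 = 675*182 - 258471 = 122850 - 258471 = -135621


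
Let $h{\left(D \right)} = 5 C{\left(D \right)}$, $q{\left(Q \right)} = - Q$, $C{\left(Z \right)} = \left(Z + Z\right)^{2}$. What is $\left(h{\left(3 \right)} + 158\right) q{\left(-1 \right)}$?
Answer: $338$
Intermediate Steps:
$C{\left(Z \right)} = 4 Z^{2}$ ($C{\left(Z \right)} = \left(2 Z\right)^{2} = 4 Z^{2}$)
$h{\left(D \right)} = 20 D^{2}$ ($h{\left(D \right)} = 5 \cdot 4 D^{2} = 20 D^{2}$)
$\left(h{\left(3 \right)} + 158\right) q{\left(-1 \right)} = \left(20 \cdot 3^{2} + 158\right) \left(\left(-1\right) \left(-1\right)\right) = \left(20 \cdot 9 + 158\right) 1 = \left(180 + 158\right) 1 = 338 \cdot 1 = 338$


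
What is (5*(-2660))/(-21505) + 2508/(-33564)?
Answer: 6541111/12029897 ≈ 0.54374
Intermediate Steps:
(5*(-2660))/(-21505) + 2508/(-33564) = -13300*(-1/21505) + 2508*(-1/33564) = 2660/4301 - 209/2797 = 6541111/12029897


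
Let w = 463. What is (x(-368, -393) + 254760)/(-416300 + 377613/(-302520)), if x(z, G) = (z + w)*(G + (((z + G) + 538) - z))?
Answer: -23314208000/41979817871 ≈ -0.55537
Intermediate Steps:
x(z, G) = (463 + z)*(538 + 2*G) (x(z, G) = (z + 463)*(G + (((z + G) + 538) - z)) = (463 + z)*(G + (((G + z) + 538) - z)) = (463 + z)*(G + ((538 + G + z) - z)) = (463 + z)*(G + (538 + G)) = (463 + z)*(538 + 2*G))
(x(-368, -393) + 254760)/(-416300 + 377613/(-302520)) = ((249094 + 538*(-368) + 926*(-393) + 2*(-393)*(-368)) + 254760)/(-416300 + 377613/(-302520)) = ((249094 - 197984 - 363918 + 289248) + 254760)/(-416300 + 377613*(-1/302520)) = (-23560 + 254760)/(-416300 - 125871/100840) = 231200/(-41979817871/100840) = 231200*(-100840/41979817871) = -23314208000/41979817871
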